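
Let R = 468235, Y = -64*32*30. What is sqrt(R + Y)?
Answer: sqrt(406795) ≈ 637.80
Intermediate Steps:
Y = -61440 (Y = -2048*30 = -61440)
sqrt(R + Y) = sqrt(468235 - 61440) = sqrt(406795)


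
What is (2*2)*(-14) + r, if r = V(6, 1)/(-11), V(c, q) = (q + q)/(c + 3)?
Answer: -5546/99 ≈ -56.020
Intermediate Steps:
V(c, q) = 2*q/(3 + c) (V(c, q) = (2*q)/(3 + c) = 2*q/(3 + c))
r = -2/99 (r = (2*1/(3 + 6))/(-11) = (2*1/9)*(-1/11) = (2*1*(1/9))*(-1/11) = (2/9)*(-1/11) = -2/99 ≈ -0.020202)
(2*2)*(-14) + r = (2*2)*(-14) - 2/99 = 4*(-14) - 2/99 = -56 - 2/99 = -5546/99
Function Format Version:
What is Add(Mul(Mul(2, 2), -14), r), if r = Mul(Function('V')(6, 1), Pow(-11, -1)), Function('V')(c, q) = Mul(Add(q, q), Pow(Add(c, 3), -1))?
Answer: Rational(-5546, 99) ≈ -56.020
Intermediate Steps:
Function('V')(c, q) = Mul(2, q, Pow(Add(3, c), -1)) (Function('V')(c, q) = Mul(Mul(2, q), Pow(Add(3, c), -1)) = Mul(2, q, Pow(Add(3, c), -1)))
r = Rational(-2, 99) (r = Mul(Mul(2, 1, Pow(Add(3, 6), -1)), Pow(-11, -1)) = Mul(Mul(2, 1, Pow(9, -1)), Rational(-1, 11)) = Mul(Mul(2, 1, Rational(1, 9)), Rational(-1, 11)) = Mul(Rational(2, 9), Rational(-1, 11)) = Rational(-2, 99) ≈ -0.020202)
Add(Mul(Mul(2, 2), -14), r) = Add(Mul(Mul(2, 2), -14), Rational(-2, 99)) = Add(Mul(4, -14), Rational(-2, 99)) = Add(-56, Rational(-2, 99)) = Rational(-5546, 99)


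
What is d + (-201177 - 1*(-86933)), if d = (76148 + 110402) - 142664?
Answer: -70358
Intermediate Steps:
d = 43886 (d = 186550 - 142664 = 43886)
d + (-201177 - 1*(-86933)) = 43886 + (-201177 - 1*(-86933)) = 43886 + (-201177 + 86933) = 43886 - 114244 = -70358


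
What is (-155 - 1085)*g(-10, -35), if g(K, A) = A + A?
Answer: 86800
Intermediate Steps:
g(K, A) = 2*A
(-155 - 1085)*g(-10, -35) = (-155 - 1085)*(2*(-35)) = -1240*(-70) = 86800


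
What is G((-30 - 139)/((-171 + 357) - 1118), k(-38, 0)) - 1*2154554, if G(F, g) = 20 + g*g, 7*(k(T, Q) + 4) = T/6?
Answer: -950138885/441 ≈ -2.1545e+6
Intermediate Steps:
k(T, Q) = -4 + T/42 (k(T, Q) = -4 + (T/6)/7 = -4 + T/42)
G(F, g) = 20 + g**2
G((-30 - 139)/((-171 + 357) - 1118), k(-38, 0)) - 1*2154554 = (20 + (-4 + (1/42)*(-38))**2) - 1*2154554 = (20 + (-4 - 19/21)**2) - 2154554 = (20 + (-103/21)**2) - 2154554 = (20 + 10609/441) - 2154554 = 19429/441 - 2154554 = -950138885/441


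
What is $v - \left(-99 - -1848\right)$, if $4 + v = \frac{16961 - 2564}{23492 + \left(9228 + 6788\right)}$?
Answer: $- \frac{69243127}{39508} \approx -1752.6$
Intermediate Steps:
$v = - \frac{143635}{39508}$ ($v = -4 + \frac{16961 - 2564}{23492 + \left(9228 + 6788\right)} = -4 + \frac{14397}{23492 + 16016} = -4 + \frac{14397}{39508} = - \frac{143635}{39508} \approx -3.6356$)
$v - \left(-99 - -1848\right) = - \frac{143635}{39508} - \left(-99 - -1848\right) = - \frac{143635}{39508} - \left(-99 + 1848\right) = - \frac{143635}{39508} - 1749 = - \frac{69243127}{39508}$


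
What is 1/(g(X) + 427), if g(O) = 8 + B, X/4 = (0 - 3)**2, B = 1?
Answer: 1/436 ≈ 0.0022936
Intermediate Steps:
X = 36 (X = 4*(0 - 3)**2 = 4*(-3)**2 = 4*9 = 36)
g(O) = 9 (g(O) = 8 + 1 = 9)
1/(g(X) + 427) = 1/(9 + 427) = 1/436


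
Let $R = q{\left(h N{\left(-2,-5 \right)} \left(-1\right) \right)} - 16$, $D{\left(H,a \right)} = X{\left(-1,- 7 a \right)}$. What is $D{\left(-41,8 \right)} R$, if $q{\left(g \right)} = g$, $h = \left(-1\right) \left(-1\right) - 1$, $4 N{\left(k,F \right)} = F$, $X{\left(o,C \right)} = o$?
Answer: $16$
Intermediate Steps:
$N{\left(k,F \right)} = \frac{F}{4}$
$h = 0$ ($h = 1 - 1 = 0$)
$D{\left(H,a \right)} = -1$
$R = -16$ ($R = 0 \cdot \frac{1}{4} \left(-5\right) \left(-1\right) - 16 = 0 \left(- \frac{5}{4}\right) \left(-1\right) - 16 = 0 \left(-1\right) - 16 = 0 - 16 = -16$)
$D{\left(-41,8 \right)} R = \left(-1\right) \left(-16\right) = 16$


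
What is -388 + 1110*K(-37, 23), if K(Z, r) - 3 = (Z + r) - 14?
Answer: -28138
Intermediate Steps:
K(Z, r) = -11 + Z + r (K(Z, r) = 3 + ((Z + r) - 14) = 3 + (-14 + Z + r) = -11 + Z + r)
-388 + 1110*K(-37, 23) = -388 + 1110*(-11 - 37 + 23) = -388 + 1110*(-25) = -388 - 27750 = -28138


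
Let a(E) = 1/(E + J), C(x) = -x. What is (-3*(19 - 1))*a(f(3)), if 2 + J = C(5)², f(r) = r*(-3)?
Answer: -27/7 ≈ -3.8571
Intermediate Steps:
f(r) = -3*r
J = 23 (J = -2 + (-1*5)² = -2 + (-5)² = -2 + 25 = 23)
a(E) = 1/(23 + E) (a(E) = 1/(E + 23) = 1/(23 + E))
(-3*(19 - 1))*a(f(3)) = (-3*(19 - 1))/(23 - 3*3) = (-3*18)/(23 - 9) = -54/14 = -54*1/14 = -27/7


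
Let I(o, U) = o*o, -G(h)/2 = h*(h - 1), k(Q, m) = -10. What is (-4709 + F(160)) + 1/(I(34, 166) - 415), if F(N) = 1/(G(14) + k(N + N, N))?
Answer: -1305024373/277134 ≈ -4709.0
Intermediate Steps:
G(h) = -2*h*(-1 + h) (G(h) = -2*h*(h - 1) = -2*h*(-1 + h))
I(o, U) = o**2
F(N) = -1/374 (F(N) = 1/(2*14*(1 - 1*14) - 10) = 1/(2*14*(1 - 14) - 10) = 1/(2*14*(-13) - 10) = 1/(-364 - 10) = 1/(-374) = -1/374)
(-4709 + F(160)) + 1/(I(34, 166) - 415) = (-4709 - 1/374) + 1/(34**2 - 415) = -1761167/374 + 1/(1156 - 415) = -1761167/374 + 1/741 = -1305024373/277134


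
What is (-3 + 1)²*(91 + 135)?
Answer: 904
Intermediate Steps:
(-3 + 1)²*(91 + 135) = (-2)²*226 = 4*226 = 904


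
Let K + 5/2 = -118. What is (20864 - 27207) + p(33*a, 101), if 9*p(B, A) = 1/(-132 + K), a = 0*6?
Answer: -28828937/4545 ≈ -6343.0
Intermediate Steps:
K = -241/2 (K = -5/2 - 118 = -241/2 ≈ -120.50)
a = 0
p(B, A) = -2/4545 (p(B, A) = 1/(9*(-132 - 241/2)) = 1/(9*(-505/2)) = (⅑)*(-2/505) = -2/4545)
(20864 - 27207) + p(33*a, 101) = (20864 - 27207) - 2/4545 = -6343 - 2/4545 = -28828937/4545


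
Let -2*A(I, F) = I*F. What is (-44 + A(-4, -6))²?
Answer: 3136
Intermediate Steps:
A(I, F) = -F*I/2 (A(I, F) = -I*F/2 = -F*I/2)
(-44 + A(-4, -6))² = (-44 - ½*(-6)*(-4))² = (-44 - 12)² = (-56)² = 3136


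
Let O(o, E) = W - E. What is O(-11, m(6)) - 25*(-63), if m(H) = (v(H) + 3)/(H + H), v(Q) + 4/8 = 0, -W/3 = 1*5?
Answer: 37435/24 ≈ 1559.8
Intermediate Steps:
W = -15 (W = -3*5 = -15)
v(Q) = -1/2 (v(Q) = -1/2 + 0 = -1/2)
m(H) = 5/(4*H) (m(H) = (-1/2 + 3)/(H + H) = 5/(2*((2*H))) = 5*(1/(2*H))/2 = 5/(4*H))
O(o, E) = -15 - E
O(-11, m(6)) - 25*(-63) = (-15 - 5/(4*6)) - 25*(-63) = (-15 - 5/(4*6)) + 1575 = (-15 - 1*5/24) + 1575 = (-15 - 5/24) + 1575 = -365/24 + 1575 = 37435/24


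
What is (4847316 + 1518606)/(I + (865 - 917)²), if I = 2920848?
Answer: 3182961/1461776 ≈ 2.1775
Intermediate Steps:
(4847316 + 1518606)/(I + (865 - 917)²) = (4847316 + 1518606)/(2920848 + (865 - 917)²) = 6365922/(2920848 + (-52)²) = 6365922/(2920848 + 2704) = 6365922/2923552 = 6365922*(1/2923552) = 3182961/1461776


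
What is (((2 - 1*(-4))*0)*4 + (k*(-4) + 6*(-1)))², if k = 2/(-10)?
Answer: 676/25 ≈ 27.040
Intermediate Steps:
k = -⅕ (k = 2*(-⅒) = -⅕ ≈ -0.20000)
(((2 - 1*(-4))*0)*4 + (k*(-4) + 6*(-1)))² = (((2 - 1*(-4))*0)*4 + (-⅕*(-4) + 6*(-1)))² = (((2 + 4)*0)*4 + (⅘ - 6))² = ((6*0)*4 - 26/5)² = (0*4 - 26/5)² = (0 - 26/5)² = (-26/5)² = 676/25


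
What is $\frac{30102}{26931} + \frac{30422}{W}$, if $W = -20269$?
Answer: $- \frac{69719148}{181954813} \approx -0.38317$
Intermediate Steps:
$\frac{30102}{26931} + \frac{30422}{W} = \frac{30102}{26931} + \frac{30422}{-20269} = 30102 \cdot \frac{1}{26931} + 30422 \left(- \frac{1}{20269}\right) = \frac{10034}{8977} - \frac{30422}{20269} = - \frac{69719148}{181954813}$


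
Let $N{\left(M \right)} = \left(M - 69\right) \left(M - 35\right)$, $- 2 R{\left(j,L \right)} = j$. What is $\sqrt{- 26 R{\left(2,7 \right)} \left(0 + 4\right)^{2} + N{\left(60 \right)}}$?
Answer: $\sqrt{191} \approx 13.82$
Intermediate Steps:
$R{\left(j,L \right)} = - \frac{j}{2}$
$N{\left(M \right)} = \left(-69 + M\right) \left(-35 + M\right)$
$\sqrt{- 26 R{\left(2,7 \right)} \left(0 + 4\right)^{2} + N{\left(60 \right)}} = \sqrt{- 26 \left(\left(- \frac{1}{2}\right) 2\right) \left(0 + 4\right)^{2} + \left(2415 + 60^{2} - 6240\right)} = \sqrt{\left(-26\right) \left(-1\right) 4^{2} + \left(2415 + 3600 - 6240\right)} = \sqrt{26 \cdot 16 - 225} = \sqrt{416 - 225} = \sqrt{191}$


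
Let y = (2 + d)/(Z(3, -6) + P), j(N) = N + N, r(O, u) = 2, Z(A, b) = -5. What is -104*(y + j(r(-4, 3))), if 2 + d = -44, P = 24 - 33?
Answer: -5200/7 ≈ -742.86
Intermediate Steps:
P = -9
j(N) = 2*N
d = -46 (d = -2 - 44 = -46)
y = 22/7 (y = (2 - 46)/(-5 - 9) = -44/(-14) = -44*(-1/14) = 22/7 ≈ 3.1429)
-104*(y + j(r(-4, 3))) = -104*(22/7 + 2*2) = -104*(22/7 + 4) = -104*50/7 = -5200/7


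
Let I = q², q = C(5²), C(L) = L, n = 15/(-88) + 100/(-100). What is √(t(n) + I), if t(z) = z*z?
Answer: √4850609/88 ≈ 25.027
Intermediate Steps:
n = -103/88 (n = 15*(-1/88) + 100*(-1/100) = -15/88 - 1 = -103/88 ≈ -1.1705)
t(z) = z²
q = 25 (q = 5² = 25)
I = 625 (I = 25² = 625)
√(t(n) + I) = √((-103/88)² + 625) = √(10609/7744 + 625) = √(4850609/7744) = √4850609/88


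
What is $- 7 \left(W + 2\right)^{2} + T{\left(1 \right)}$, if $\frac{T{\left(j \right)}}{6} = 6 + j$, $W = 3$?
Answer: $-133$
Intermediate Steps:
$T{\left(j \right)} = 36 + 6 j$ ($T{\left(j \right)} = 6 \left(6 + j\right) = 36 + 6 j$)
$- 7 \left(W + 2\right)^{2} + T{\left(1 \right)} = - 7 \left(3 + 2\right)^{2} + \left(36 + 6 \cdot 1\right) = - 7 \cdot 5^{2} + \left(36 + 6\right) = \left(-7\right) 25 + 42 = -175 + 42 = -133$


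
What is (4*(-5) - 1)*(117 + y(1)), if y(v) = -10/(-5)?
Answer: -2499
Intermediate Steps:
y(v) = 2 (y(v) = -10*(-1/5) = 2)
(4*(-5) - 1)*(117 + y(1)) = (4*(-5) - 1)*(117 + 2) = (-20 - 1)*119 = -21*119 = -2499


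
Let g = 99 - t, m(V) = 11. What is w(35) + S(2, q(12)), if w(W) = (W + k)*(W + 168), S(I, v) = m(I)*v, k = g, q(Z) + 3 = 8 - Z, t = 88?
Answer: 9261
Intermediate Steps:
q(Z) = 5 - Z (q(Z) = -3 + (8 - Z) = 5 - Z)
g = 11 (g = 99 - 1*88 = 99 - 88 = 11)
k = 11
S(I, v) = 11*v
w(W) = (11 + W)*(168 + W) (w(W) = (W + 11)*(W + 168) = (11 + W)*(168 + W))
w(35) + S(2, q(12)) = (1848 + 35² + 179*35) + 11*(5 - 1*12) = (1848 + 1225 + 6265) + 11*(5 - 12) = 9338 + 11*(-7) = 9338 - 77 = 9261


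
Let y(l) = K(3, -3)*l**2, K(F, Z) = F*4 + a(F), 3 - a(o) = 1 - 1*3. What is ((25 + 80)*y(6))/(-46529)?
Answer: -540/391 ≈ -1.3811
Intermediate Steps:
a(o) = 5 (a(o) = 3 - (1 - 1*3) = 3 - (1 - 3) = 3 - 1*(-2) = 3 + 2 = 5)
K(F, Z) = 5 + 4*F (K(F, Z) = F*4 + 5 = 4*F + 5 = 5 + 4*F)
y(l) = 17*l**2 (y(l) = (5 + 4*3)*l**2 = (5 + 12)*l**2 = 17*l**2)
((25 + 80)*y(6))/(-46529) = ((25 + 80)*(17*6**2))/(-46529) = (105*(17*36))*(-1/46529) = (105*612)*(-1/46529) = 64260*(-1/46529) = -540/391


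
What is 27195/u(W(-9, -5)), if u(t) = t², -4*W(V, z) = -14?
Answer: 2220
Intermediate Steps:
W(V, z) = 7/2 (W(V, z) = -¼*(-14) = 7/2)
27195/u(W(-9, -5)) = 27195/((7/2)²) = 27195/(49/4) = 27195*(4/49) = 2220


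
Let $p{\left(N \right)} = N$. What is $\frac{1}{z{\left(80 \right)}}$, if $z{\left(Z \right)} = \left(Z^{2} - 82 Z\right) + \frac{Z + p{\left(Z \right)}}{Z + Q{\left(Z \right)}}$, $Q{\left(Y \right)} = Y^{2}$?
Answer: $- \frac{81}{12958} \approx -0.006251$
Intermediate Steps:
$z{\left(Z \right)} = Z^{2} - 82 Z + \frac{2 Z}{Z + Z^{2}}$ ($z{\left(Z \right)} = \left(Z^{2} - 82 Z\right) + \frac{Z + Z}{Z + Z^{2}} = \left(Z^{2} - 82 Z\right) + \frac{2 Z}{Z + Z^{2}} = Z^{2} - 82 Z + \frac{2 Z}{Z + Z^{2}}$)
$\frac{1}{z{\left(80 \right)}} = \frac{1}{\frac{1}{1 + 80} \left(2 + 80^{3} - 6560 - 81 \cdot 80^{2}\right)} = \frac{1}{\frac{1}{81} \left(2 + 512000 - 6560 - 518400\right)} = \frac{1}{\frac{1}{81} \left(-12958\right)} = \frac{1}{- \frac{12958}{81}} = - \frac{81}{12958}$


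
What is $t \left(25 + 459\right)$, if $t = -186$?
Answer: $-90024$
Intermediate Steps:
$t \left(25 + 459\right) = - 186 \left(25 + 459\right) = \left(-186\right) 484 = -90024$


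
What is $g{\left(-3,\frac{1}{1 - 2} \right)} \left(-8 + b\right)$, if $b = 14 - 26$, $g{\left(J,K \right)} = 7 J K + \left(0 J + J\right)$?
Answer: $-360$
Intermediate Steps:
$g{\left(J,K \right)} = J + 7 J K$ ($g{\left(J,K \right)} = 7 J K + \left(0 + J\right) = 7 J K + J = J + 7 J K$)
$b = -12$ ($b = 14 - 26 = -12$)
$g{\left(-3,\frac{1}{1 - 2} \right)} \left(-8 + b\right) = - 3 \left(1 + \frac{7}{1 - 2}\right) \left(-8 - 12\right) = - 3 \left(1 + \frac{7}{-1}\right) \left(-20\right) = - 3 \left(1 + 7 \left(-1\right)\right) \left(-20\right) = - 3 \left(1 - 7\right) \left(-20\right) = \left(-3\right) \left(-6\right) \left(-20\right) = 18 \left(-20\right) = -360$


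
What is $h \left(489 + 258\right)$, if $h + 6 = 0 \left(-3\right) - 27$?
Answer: $-24651$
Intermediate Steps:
$h = -33$ ($h = -6 + \left(0 \left(-3\right) - 27\right) = -6 + \left(0 - 27\right) = -6 - 27 = -33$)
$h \left(489 + 258\right) = - 33 \left(489 + 258\right) = \left(-33\right) 747 = -24651$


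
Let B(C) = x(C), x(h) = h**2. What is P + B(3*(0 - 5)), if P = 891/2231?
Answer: 502866/2231 ≈ 225.40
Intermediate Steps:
B(C) = C**2
P = 891/2231 (P = 891*(1/2231) = 891/2231 ≈ 0.39937)
P + B(3*(0 - 5)) = 891/2231 + (3*(0 - 5))**2 = 891/2231 + (3*(-5))**2 = 891/2231 + (-15)**2 = 891/2231 + 225 = 502866/2231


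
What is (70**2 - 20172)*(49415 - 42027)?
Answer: -112829536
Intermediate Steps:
(70**2 - 20172)*(49415 - 42027) = (4900 - 20172)*7388 = -15272*7388 = -112829536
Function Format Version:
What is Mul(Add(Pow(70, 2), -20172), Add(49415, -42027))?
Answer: -112829536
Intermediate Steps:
Mul(Add(Pow(70, 2), -20172), Add(49415, -42027)) = Mul(Add(4900, -20172), 7388) = Mul(-15272, 7388) = -112829536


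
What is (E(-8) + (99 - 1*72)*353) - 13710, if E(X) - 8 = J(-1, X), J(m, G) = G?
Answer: -4179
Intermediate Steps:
E(X) = 8 + X
(E(-8) + (99 - 1*72)*353) - 13710 = ((8 - 8) + (99 - 1*72)*353) - 13710 = (0 + (99 - 72)*353) - 13710 = (0 + 27*353) - 13710 = (0 + 9531) - 13710 = 9531 - 13710 = -4179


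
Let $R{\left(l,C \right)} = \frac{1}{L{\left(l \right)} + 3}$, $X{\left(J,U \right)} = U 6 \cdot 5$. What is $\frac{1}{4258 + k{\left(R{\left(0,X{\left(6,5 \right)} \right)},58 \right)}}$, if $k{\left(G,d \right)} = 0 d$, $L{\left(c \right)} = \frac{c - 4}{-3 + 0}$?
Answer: $\frac{1}{4258} \approx 0.00023485$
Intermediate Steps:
$L{\left(c \right)} = \frac{4}{3} - \frac{c}{3}$ ($L{\left(c \right)} = \frac{-4 + c}{-3} = \left(-4 + c\right) \left(- \frac{1}{3}\right) = \frac{4}{3} - \frac{c}{3}$)
$X{\left(J,U \right)} = 30 U$ ($X{\left(J,U \right)} = 6 U 5 = 30 U$)
$R{\left(l,C \right)} = \frac{1}{\frac{13}{3} - \frac{l}{3}}$ ($R{\left(l,C \right)} = \frac{1}{\left(\frac{4}{3} - \frac{l}{3}\right) + 3} = \frac{1}{\frac{13}{3} - \frac{l}{3}}$)
$k{\left(G,d \right)} = 0$
$\frac{1}{4258 + k{\left(R{\left(0,X{\left(6,5 \right)} \right)},58 \right)}} = \frac{1}{4258 + 0} = \frac{1}{4258}$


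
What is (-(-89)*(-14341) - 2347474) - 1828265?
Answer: -5452088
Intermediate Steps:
(-(-89)*(-14341) - 2347474) - 1828265 = (-89*14341 - 2347474) - 1828265 = (-1276349 - 2347474) - 1828265 = -3623823 - 1828265 = -5452088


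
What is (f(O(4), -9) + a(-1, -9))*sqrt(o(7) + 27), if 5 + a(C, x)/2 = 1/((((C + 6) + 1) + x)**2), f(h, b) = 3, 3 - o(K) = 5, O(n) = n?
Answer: -305/9 ≈ -33.889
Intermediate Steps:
o(K) = -2 (o(K) = 3 - 1*5 = 3 - 5 = -2)
a(C, x) = -10 + 2/(7 + C + x)**2 (a(C, x) = -10 + 2/((((C + 6) + 1) + x)**2) = -10 + 2/((((6 + C) + 1) + x)**2) = -10 + 2/(((7 + C) + x)**2) = -10 + 2/((7 + C + x)**2) = -10 + 2/(7 + C + x)**2)
(f(O(4), -9) + a(-1, -9))*sqrt(o(7) + 27) = (3 + (-10 + 2/(7 - 1 - 9)**2))*sqrt(-2 + 27) = (3 + (-10 + 2/(-3)**2))*sqrt(25) = (3 + (-10 + 2*(1/9)))*5 = (3 + (-10 + 2/9))*5 = (3 - 88/9)*5 = -61/9*5 = -305/9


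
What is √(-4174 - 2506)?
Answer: 2*I*√1670 ≈ 81.731*I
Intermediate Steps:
√(-4174 - 2506) = √(-6680) = 2*I*√1670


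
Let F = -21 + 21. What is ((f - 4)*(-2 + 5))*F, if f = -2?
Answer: 0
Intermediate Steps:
F = 0
((f - 4)*(-2 + 5))*F = ((-2 - 4)*(-2 + 5))*0 = -6*3*0 = -18*0 = 0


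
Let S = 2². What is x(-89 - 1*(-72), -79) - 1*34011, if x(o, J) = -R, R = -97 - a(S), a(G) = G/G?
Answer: -33913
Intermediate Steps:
S = 4
a(G) = 1
R = -98 (R = -97 - 1*1 = -97 - 1 = -98)
x(o, J) = 98 (x(o, J) = -1*(-98) = 98)
x(-89 - 1*(-72), -79) - 1*34011 = 98 - 1*34011 = 98 - 34011 = -33913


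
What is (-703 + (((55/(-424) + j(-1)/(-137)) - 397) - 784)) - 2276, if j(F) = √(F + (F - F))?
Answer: -1763895/424 - I/137 ≈ -4160.1 - 0.0072993*I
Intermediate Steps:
j(F) = √F (j(F) = √(F + 0) = √F)
(-703 + (((55/(-424) + j(-1)/(-137)) - 397) - 784)) - 2276 = (-703 + (((55/(-424) + √(-1)/(-137)) - 397) - 784)) - 2276 = (-703 + (((55*(-1/424) + I*(-1/137)) - 397) - 784)) - 2276 = (-703 + (((-55/424 - I/137) - 397) - 784)) - 2276 = (-703 + ((-168383/424 - I/137) - 784)) - 2276 = (-703 + (-500799/424 - I/137)) - 2276 = (-798871/424 - I/137) - 2276 = -1763895/424 - I/137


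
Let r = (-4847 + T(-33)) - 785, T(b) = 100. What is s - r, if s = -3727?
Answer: 1805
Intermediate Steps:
r = -5532 (r = (-4847 + 100) - 785 = -4747 - 785 = -5532)
s - r = -3727 - 1*(-5532) = -3727 + 5532 = 1805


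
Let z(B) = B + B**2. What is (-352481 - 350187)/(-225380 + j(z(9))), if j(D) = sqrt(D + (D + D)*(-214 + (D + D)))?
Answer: 15836731384/5079615043 + 1054002*I*sqrt(670)/25398075215 ≈ 3.1177 + 0.0010742*I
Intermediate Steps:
j(D) = sqrt(D + 2*D*(-214 + 2*D)) (j(D) = sqrt(D + (2*D)*(-214 + 2*D)) = sqrt(D + 2*D*(-214 + 2*D)))
(-352481 - 350187)/(-225380 + j(z(9))) = (-352481 - 350187)/(-225380 + sqrt((9*(1 + 9))*(-427 + 4*(9*(1 + 9))))) = -702668/(-225380 + sqrt((9*10)*(-427 + 4*(9*10)))) = -702668/(-225380 + sqrt(90*(-427 + 4*90))) = -702668/(-225380 + sqrt(90*(-427 + 360))) = -702668/(-225380 + sqrt(90*(-67))) = -702668/(-225380 + sqrt(-6030)) = -702668/(-225380 + 3*I*sqrt(670))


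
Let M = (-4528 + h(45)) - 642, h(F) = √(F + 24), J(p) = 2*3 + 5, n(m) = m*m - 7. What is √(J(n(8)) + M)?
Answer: √(-5159 + √69) ≈ 71.768*I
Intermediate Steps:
n(m) = -7 + m² (n(m) = m² - 7 = -7 + m²)
J(p) = 11 (J(p) = 6 + 5 = 11)
h(F) = √(24 + F)
M = -5170 + √69 (M = (-4528 + √(24 + 45)) - 642 = (-4528 + √69) - 642 = -5170 + √69 ≈ -5161.7)
√(J(n(8)) + M) = √(11 + (-5170 + √69)) = √(-5159 + √69)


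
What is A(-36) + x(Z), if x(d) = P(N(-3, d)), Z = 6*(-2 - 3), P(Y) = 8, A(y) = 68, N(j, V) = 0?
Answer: 76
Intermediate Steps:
Z = -30 (Z = 6*(-5) = -30)
x(d) = 8
A(-36) + x(Z) = 68 + 8 = 76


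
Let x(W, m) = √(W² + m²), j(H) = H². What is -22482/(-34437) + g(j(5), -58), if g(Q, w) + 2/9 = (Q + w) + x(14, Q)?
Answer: -3364775/103311 + √821 ≈ -3.9163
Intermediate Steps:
g(Q, w) = -2/9 + Q + w + √(196 + Q²) (g(Q, w) = -2/9 + ((Q + w) + √(14² + Q²)) = -2/9 + ((Q + w) + √(196 + Q²)) = -2/9 + (Q + w + √(196 + Q²)) = -2/9 + Q + w + √(196 + Q²))
-22482/(-34437) + g(j(5), -58) = -22482/(-34437) + (-2/9 + 5² - 58 + √(196 + (5²)²)) = -22482*(-1/34437) + (-2/9 + 25 - 58 + √(196 + 25²)) = 7494/11479 + (-2/9 + 25 - 58 + √(196 + 625)) = 7494/11479 + (-2/9 + 25 - 58 + √821) = 7494/11479 + (-299/9 + √821) = -3364775/103311 + √821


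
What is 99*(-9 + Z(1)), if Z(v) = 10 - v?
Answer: 0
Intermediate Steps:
99*(-9 + Z(1)) = 99*(-9 + (10 - 1*1)) = 99*(-9 + (10 - 1)) = 99*(-9 + 9) = 99*0 = 0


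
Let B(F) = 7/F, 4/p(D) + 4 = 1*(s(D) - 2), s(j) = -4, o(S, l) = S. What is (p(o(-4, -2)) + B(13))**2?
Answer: 81/4225 ≈ 0.019172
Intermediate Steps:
p(D) = -2/5 (p(D) = 4/(-4 + 1*(-4 - 2)) = 4/(-4 + 1*(-6)) = 4/(-4 - 6) = 4/(-10) = 4*(-1/10) = -2/5)
(p(o(-4, -2)) + B(13))**2 = (-2/5 + 7/13)**2 = (9/65)**2 = 81/4225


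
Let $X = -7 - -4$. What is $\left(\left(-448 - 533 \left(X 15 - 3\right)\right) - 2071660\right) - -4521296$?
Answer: $2474772$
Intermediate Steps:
$X = -3$ ($X = -7 + 4 = -3$)
$\left(\left(-448 - 533 \left(X 15 - 3\right)\right) - 2071660\right) - -4521296 = \left(\left(-448 - 533 \left(\left(-3\right) 15 - 3\right)\right) - 2071660\right) - -4521296 = \left(\left(-448 - 533 \left(-45 - 3\right)\right) - 2071660\right) + 4521296 = \left(\left(-448 - -25584\right) - 2071660\right) + 4521296 = \left(\left(-448 + 25584\right) - 2071660\right) + 4521296 = \left(25136 - 2071660\right) + 4521296 = -2046524 + 4521296 = 2474772$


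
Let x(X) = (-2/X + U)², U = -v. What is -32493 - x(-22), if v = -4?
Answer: -3933678/121 ≈ -32510.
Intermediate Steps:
U = 4 (U = -1*(-4) = 4)
x(X) = (4 - 2/X)² (x(X) = (-2/X + 4)² = (4 - 2/X)²)
-32493 - x(-22) = -32493 - 4*(-1 + 2*(-22))²/(-22)² = -32493 - 4*(-1 - 44)²/484 = -32493 - 4*(-45)²/484 = -32493 - 4*2025/484 = -32493 - 1*2025/121 = -32493 - 2025/121 = -3933678/121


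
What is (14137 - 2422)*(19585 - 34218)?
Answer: -171425595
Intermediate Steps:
(14137 - 2422)*(19585 - 34218) = 11715*(-14633) = -171425595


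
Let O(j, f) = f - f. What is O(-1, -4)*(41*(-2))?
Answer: 0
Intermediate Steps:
O(j, f) = 0
O(-1, -4)*(41*(-2)) = 0*(41*(-2)) = 0*(-82) = 0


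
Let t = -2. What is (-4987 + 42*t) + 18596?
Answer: 13525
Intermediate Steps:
(-4987 + 42*t) + 18596 = (-4987 + 42*(-2)) + 18596 = (-4987 - 84) + 18596 = -5071 + 18596 = 13525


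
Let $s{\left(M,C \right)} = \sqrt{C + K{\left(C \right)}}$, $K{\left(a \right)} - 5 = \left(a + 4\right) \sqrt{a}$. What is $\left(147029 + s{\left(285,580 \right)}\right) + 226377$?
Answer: $373406 + \sqrt{585 + 1168 \sqrt{145}} \approx 3.7353 \cdot 10^{5}$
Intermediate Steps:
$K{\left(a \right)} = 5 + \sqrt{a} \left(4 + a\right)$ ($K{\left(a \right)} = 5 + \left(a + 4\right) \sqrt{a} = 5 + \left(4 + a\right) \sqrt{a} = 5 + \sqrt{a} \left(4 + a\right)$)
$s{\left(M,C \right)} = \sqrt{5 + C + C^{\frac{3}{2}} + 4 \sqrt{C}}$ ($s{\left(M,C \right)} = \sqrt{C + \left(5 + C^{\frac{3}{2}} + 4 \sqrt{C}\right)} = \sqrt{5 + C + C^{\frac{3}{2}} + 4 \sqrt{C}}$)
$\left(147029 + s{\left(285,580 \right)}\right) + 226377 = \left(147029 + \sqrt{5 + 580 + 580^{\frac{3}{2}} + 4 \sqrt{580}}\right) + 226377 = \left(147029 + \sqrt{5 + 580 + 1160 \sqrt{145} + 4 \cdot 2 \sqrt{145}}\right) + 226377 = \left(147029 + \sqrt{5 + 580 + 1160 \sqrt{145} + 8 \sqrt{145}}\right) + 226377 = \left(147029 + \sqrt{585 + 1168 \sqrt{145}}\right) + 226377 = 373406 + \sqrt{585 + 1168 \sqrt{145}}$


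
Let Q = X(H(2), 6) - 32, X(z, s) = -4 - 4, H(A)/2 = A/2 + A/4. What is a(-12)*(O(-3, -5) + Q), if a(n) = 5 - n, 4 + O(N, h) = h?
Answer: -833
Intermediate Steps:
O(N, h) = -4 + h
H(A) = 3*A/2 (H(A) = 2*(A/2 + A/4) = 2*(3*A/4) = 3*A/2)
X(z, s) = -8
Q = -40 (Q = -8 - 32 = -40)
a(-12)*(O(-3, -5) + Q) = (5 - 1*(-12))*((-4 - 5) - 40) = (5 + 12)*(-9 - 40) = 17*(-49) = -833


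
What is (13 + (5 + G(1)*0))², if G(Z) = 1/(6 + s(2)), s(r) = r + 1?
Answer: 324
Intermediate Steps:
s(r) = 1 + r
G(Z) = ⅑ (G(Z) = 1/(6 + (1 + 2)) = 1/(6 + 3) = 1/9 = ⅑)
(13 + (5 + G(1)*0))² = (13 + (5 + (⅑)*0))² = (13 + (5 + 0))² = (13 + 5)² = 18² = 324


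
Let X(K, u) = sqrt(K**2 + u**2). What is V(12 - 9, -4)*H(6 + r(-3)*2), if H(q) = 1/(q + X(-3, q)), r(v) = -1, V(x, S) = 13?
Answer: 13/9 ≈ 1.4444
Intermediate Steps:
H(q) = 1/(q + sqrt(9 + q**2)) (H(q) = 1/(q + sqrt((-3)**2 + q**2)) = 1/(q + sqrt(9 + q**2)))
V(12 - 9, -4)*H(6 + r(-3)*2) = 13/((6 - 1*2) + sqrt(9 + (6 - 1*2)**2)) = 13/((6 - 2) + sqrt(9 + (6 - 2)**2)) = 13/(4 + sqrt(9 + 4**2)) = 13/(4 + sqrt(9 + 16)) = 13/(4 + sqrt(25)) = 13/(4 + 5) = 13/9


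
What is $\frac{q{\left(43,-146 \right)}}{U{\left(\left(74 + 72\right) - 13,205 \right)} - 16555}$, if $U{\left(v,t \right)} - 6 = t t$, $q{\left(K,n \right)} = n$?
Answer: $- \frac{73}{12738} \approx -0.0057309$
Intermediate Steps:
$U{\left(v,t \right)} = 6 + t^{2}$ ($U{\left(v,t \right)} = 6 + t t = 6 + t^{2}$)
$\frac{q{\left(43,-146 \right)}}{U{\left(\left(74 + 72\right) - 13,205 \right)} - 16555} = - \frac{146}{\left(6 + 205^{2}\right) - 16555} = - \frac{146}{\left(6 + 42025\right) - 16555} = - \frac{146}{42031 - 16555} = - \frac{146}{25476} = \left(-146\right) \frac{1}{25476} = - \frac{73}{12738}$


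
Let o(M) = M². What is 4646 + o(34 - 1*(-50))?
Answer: 11702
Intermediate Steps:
4646 + o(34 - 1*(-50)) = 4646 + (34 - 1*(-50))² = 4646 + (34 + 50)² = 4646 + 84² = 4646 + 7056 = 11702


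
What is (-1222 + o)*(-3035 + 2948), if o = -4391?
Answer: 488331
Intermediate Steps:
(-1222 + o)*(-3035 + 2948) = (-1222 - 4391)*(-3035 + 2948) = -5613*(-87) = 488331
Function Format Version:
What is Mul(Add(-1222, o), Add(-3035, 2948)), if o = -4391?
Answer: 488331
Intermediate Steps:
Mul(Add(-1222, o), Add(-3035, 2948)) = Mul(Add(-1222, -4391), Add(-3035, 2948)) = Mul(-5613, -87) = 488331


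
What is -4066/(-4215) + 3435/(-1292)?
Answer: -9225253/5445780 ≈ -1.6940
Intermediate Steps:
-4066/(-4215) + 3435/(-1292) = -4066*(-1/4215) + 3435*(-1/1292) = 4066/4215 - 3435/1292 = -9225253/5445780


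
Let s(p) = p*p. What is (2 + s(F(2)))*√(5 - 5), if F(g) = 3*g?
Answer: 0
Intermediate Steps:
s(p) = p²
(2 + s(F(2)))*√(5 - 5) = (2 + (3*2)²)*√(5 - 5) = (2 + 6²)*√0 = (2 + 36)*0 = 38*0 = 0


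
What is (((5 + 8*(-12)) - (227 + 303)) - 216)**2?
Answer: 700569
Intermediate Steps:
(((5 + 8*(-12)) - (227 + 303)) - 216)**2 = (((5 - 96) - 1*530) - 216)**2 = ((-91 - 530) - 216)**2 = (-621 - 216)**2 = (-837)**2 = 700569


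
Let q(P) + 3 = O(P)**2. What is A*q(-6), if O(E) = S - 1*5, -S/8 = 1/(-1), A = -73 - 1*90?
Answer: -978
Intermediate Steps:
A = -163 (A = -73 - 90 = -163)
S = 8 (S = -8/(-1) = -8*(-1) = 8)
O(E) = 3 (O(E) = 8 - 1*5 = 8 - 5 = 3)
q(P) = 6 (q(P) = -3 + 3**2 = -3 + 9 = 6)
A*q(-6) = -163*6 = -978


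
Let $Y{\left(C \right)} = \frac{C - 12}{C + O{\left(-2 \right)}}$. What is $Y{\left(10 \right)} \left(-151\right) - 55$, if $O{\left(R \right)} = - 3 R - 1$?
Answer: $- \frac{523}{15} \approx -34.867$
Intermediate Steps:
$O{\left(R \right)} = -1 - 3 R$
$Y{\left(C \right)} = \frac{-12 + C}{5 + C}$ ($Y{\left(C \right)} = \frac{C - 12}{C - -5} = \frac{-12 + C}{C + \left(-1 + 6\right)} = \frac{-12 + C}{C + 5} = \frac{-12 + C}{5 + C}$)
$Y{\left(10 \right)} \left(-151\right) - 55 = \frac{-12 + 10}{5 + 10} \left(-151\right) - 55 = \frac{1}{15} \left(-2\right) \left(-151\right) - 55 = \left(- \frac{2}{15}\right) \left(-151\right) - 55 = \frac{302}{15} - 55 = - \frac{523}{15}$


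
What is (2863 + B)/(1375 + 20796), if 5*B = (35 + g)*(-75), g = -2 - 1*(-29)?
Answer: 1933/22171 ≈ 0.087186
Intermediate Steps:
g = 27 (g = -2 + 29 = 27)
B = -930 (B = ((35 + 27)*(-75))/5 = (62*(-75))/5 = (⅕)*(-4650) = -930)
(2863 + B)/(1375 + 20796) = (2863 - 930)/(1375 + 20796) = 1933/22171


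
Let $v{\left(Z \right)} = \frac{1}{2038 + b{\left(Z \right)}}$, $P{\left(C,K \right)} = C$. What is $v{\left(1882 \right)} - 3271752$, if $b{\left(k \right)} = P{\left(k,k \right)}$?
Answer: $- \frac{12825267839}{3920} \approx -3.2718 \cdot 10^{6}$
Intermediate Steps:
$b{\left(k \right)} = k$
$v{\left(Z \right)} = \frac{1}{2038 + Z}$
$v{\left(1882 \right)} - 3271752 = \frac{1}{2038 + 1882} - 3271752 = \frac{1}{3920} - 3271752 = - \frac{12825267839}{3920}$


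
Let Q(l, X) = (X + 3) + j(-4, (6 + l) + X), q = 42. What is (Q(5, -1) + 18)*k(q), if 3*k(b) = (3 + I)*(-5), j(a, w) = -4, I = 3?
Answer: -160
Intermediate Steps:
k(b) = -10 (k(b) = ((3 + 3)*(-5))/3 = (6*(-5))/3 = (1/3)*(-30) = -10)
Q(l, X) = -1 + X (Q(l, X) = (X + 3) - 4 = (3 + X) - 4 = -1 + X)
(Q(5, -1) + 18)*k(q) = ((-1 - 1) + 18)*(-10) = (-2 + 18)*(-10) = 16*(-10) = -160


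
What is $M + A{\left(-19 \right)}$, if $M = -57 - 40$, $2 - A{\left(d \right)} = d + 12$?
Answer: $-88$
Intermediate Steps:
$A{\left(d \right)} = -10 - d$ ($A{\left(d \right)} = 2 - \left(d + 12\right) = 2 - \left(12 + d\right) = -10 - d$)
$M = -97$ ($M = -57 - 40 = -97$)
$M + A{\left(-19 \right)} = -97 - -9 = -97 + \left(-10 + 19\right) = -97 + 9 = -88$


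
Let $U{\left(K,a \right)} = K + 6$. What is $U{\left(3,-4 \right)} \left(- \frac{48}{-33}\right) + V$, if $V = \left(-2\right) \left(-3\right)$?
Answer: $\frac{210}{11} \approx 19.091$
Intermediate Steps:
$U{\left(K,a \right)} = 6 + K$
$V = 6$
$U{\left(3,-4 \right)} \left(- \frac{48}{-33}\right) + V = \left(6 + 3\right) \left(- \frac{48}{-33}\right) + 6 = 9 \left(\left(-48\right) \left(- \frac{1}{33}\right)\right) + 6 = 9 \cdot \frac{16}{11} + 6 = \frac{144}{11} + 6 = \frac{210}{11}$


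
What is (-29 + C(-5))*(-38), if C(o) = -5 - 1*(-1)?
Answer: 1254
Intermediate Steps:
C(o) = -4 (C(o) = -5 + 1 = -4)
(-29 + C(-5))*(-38) = (-29 - 4)*(-38) = -33*(-38) = 1254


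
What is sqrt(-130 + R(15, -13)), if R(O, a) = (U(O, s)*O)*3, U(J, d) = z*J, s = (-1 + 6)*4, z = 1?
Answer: sqrt(545) ≈ 23.345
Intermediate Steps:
s = 20 (s = 5*4 = 20)
U(J, d) = J (U(J, d) = 1*J = J)
R(O, a) = 3*O**2 (R(O, a) = (O*O)*3 = O**2*3 = 3*O**2)
sqrt(-130 + R(15, -13)) = sqrt(-130 + 3*15**2) = sqrt(-130 + 3*225) = sqrt(-130 + 675) = sqrt(545)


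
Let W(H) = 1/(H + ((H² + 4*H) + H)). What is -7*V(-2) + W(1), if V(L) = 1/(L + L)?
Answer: 53/28 ≈ 1.8929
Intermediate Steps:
V(L) = 1/(2*L)
W(H) = 1/(H² + 6*H) (W(H) = 1/(H + (H² + 5*H)) = 1/(H² + 6*H))
-7*V(-2) + W(1) = -7/(2*(-2)) + 1/(1*(6 + 1)) = -7*(-1)/(2*2) + 1/7 = -7*(-¼) + 1*(⅐) = 7/4 + ⅐ = 53/28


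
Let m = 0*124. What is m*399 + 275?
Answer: 275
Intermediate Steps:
m = 0
m*399 + 275 = 0*399 + 275 = 0 + 275 = 275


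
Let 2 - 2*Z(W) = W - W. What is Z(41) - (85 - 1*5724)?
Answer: 5640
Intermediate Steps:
Z(W) = 1 (Z(W) = 1 - (W - W)/2 = 1 - ½*0 = 1 + 0 = 1)
Z(41) - (85 - 1*5724) = 1 - (85 - 1*5724) = 1 - (85 - 5724) = 1 - 1*(-5639) = 1 + 5639 = 5640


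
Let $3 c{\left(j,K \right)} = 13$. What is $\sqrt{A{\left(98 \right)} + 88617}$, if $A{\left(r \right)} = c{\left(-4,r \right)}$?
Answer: $\frac{2 \sqrt{199398}}{3} \approx 297.69$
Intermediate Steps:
$c{\left(j,K \right)} = \frac{13}{3}$ ($c{\left(j,K \right)} = \frac{1}{3} \cdot 13 = \frac{13}{3}$)
$A{\left(r \right)} = \frac{13}{3}$
$\sqrt{A{\left(98 \right)} + 88617} = \sqrt{\frac{13}{3} + 88617} = \sqrt{\frac{265864}{3}} = \frac{2 \sqrt{199398}}{3}$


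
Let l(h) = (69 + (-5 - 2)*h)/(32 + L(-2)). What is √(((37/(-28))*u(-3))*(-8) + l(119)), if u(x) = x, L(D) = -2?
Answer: 2*I*√157605/105 ≈ 7.5618*I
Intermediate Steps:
l(h) = 23/10 - 7*h/30 (l(h) = (69 + (-5 - 2)*h)/(32 - 2) = (69 - 7*h)/30 = (69 - 7*h)*(1/30) = 23/10 - 7*h/30)
√(((37/(-28))*u(-3))*(-8) + l(119)) = √(((37/(-28))*(-3))*(-8) + (23/10 - 7/30*119)) = √(((37*(-1/28))*(-3))*(-8) + (23/10 - 833/30)) = √(-37/28*(-3)*(-8) - 382/15) = √((111/28)*(-8) - 382/15) = √(-222/7 - 382/15) = √(-6004/105) = 2*I*√157605/105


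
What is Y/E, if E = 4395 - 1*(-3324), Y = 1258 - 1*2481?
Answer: -1223/7719 ≈ -0.15844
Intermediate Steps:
Y = -1223 (Y = 1258 - 2481 = -1223)
E = 7719 (E = 4395 + 3324 = 7719)
Y/E = -1223/7719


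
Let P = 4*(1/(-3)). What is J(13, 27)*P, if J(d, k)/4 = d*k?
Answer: -1872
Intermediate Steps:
J(d, k) = 4*d*k (J(d, k) = 4*(d*k) = 4*d*k)
P = -4/3 (P = 4*(1*(-⅓)) = 4*(-⅓) = -4/3 ≈ -1.3333)
J(13, 27)*P = (4*13*27)*(-4/3) = 1404*(-4/3) = -1872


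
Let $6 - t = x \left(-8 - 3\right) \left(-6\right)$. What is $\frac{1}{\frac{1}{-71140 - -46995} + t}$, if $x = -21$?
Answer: $\frac{24145}{33609839} \approx 0.00071839$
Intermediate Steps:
$t = 1392$ ($t = 6 - - 21 \left(-8 - 3\right) \left(-6\right) = 6 - - 21 \left(\left(-11\right) \left(-6\right)\right) = 6 - \left(-21\right) 66 = 6 - -1386 = 6 + 1386 = 1392$)
$\frac{1}{\frac{1}{-71140 - -46995} + t} = \frac{1}{\frac{1}{-71140 - -46995} + 1392} = \frac{1}{\frac{1}{-71140 + 46995} + 1392} = \frac{1}{\frac{1}{-24145} + 1392} = \frac{1}{- \frac{1}{24145} + 1392} = \frac{1}{\frac{33609839}{24145}} = \frac{24145}{33609839}$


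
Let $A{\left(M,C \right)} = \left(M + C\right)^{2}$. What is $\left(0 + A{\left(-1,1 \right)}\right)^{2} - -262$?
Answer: $262$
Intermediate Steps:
$A{\left(M,C \right)} = \left(C + M\right)^{2}$
$\left(0 + A{\left(-1,1 \right)}\right)^{2} - -262 = \left(0 + \left(1 - 1\right)^{2}\right)^{2} - -262 = \left(0 + 0^{2}\right)^{2} + 262 = \left(0 + 0\right)^{2} + 262 = 0^{2} + 262 = 0 + 262 = 262$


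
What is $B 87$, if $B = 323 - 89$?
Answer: $20358$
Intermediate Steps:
$B = 234$ ($B = 323 - 89 = 234$)
$B 87 = 234 \cdot 87 = 20358$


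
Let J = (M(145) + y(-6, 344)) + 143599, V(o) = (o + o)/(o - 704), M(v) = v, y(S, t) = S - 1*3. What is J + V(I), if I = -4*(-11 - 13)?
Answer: 2730959/19 ≈ 1.4373e+5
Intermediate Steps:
y(S, t) = -3 + S (y(S, t) = S - 3 = -3 + S)
I = 96 (I = -4*(-24) = 96)
V(o) = 2*o/(-704 + o) (V(o) = (2*o)/(-704 + o) = 2*o/(-704 + o))
J = 143735 (J = (145 + (-3 - 6)) + 143599 = (145 - 9) + 143599 = 136 + 143599 = 143735)
J + V(I) = 143735 + 2*96/(-704 + 96) = 143735 + 2*96/(-608) = 143735 + 2*96*(-1/608) = 143735 - 6/19 = 2730959/19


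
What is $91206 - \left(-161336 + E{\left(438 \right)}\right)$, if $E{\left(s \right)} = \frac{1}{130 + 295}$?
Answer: $\frac{107330349}{425} \approx 2.5254 \cdot 10^{5}$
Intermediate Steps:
$E{\left(s \right)} = \frac{1}{425}$
$91206 - \left(-161336 + E{\left(438 \right)}\right) = 91206 + \left(161336 - \frac{1}{425}\right) = 91206 + \frac{68567799}{425} = \frac{107330349}{425}$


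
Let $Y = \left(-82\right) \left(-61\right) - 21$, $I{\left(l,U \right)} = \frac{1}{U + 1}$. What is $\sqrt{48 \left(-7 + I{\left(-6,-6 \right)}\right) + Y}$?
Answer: $\frac{7 \sqrt{2365}}{5} \approx 68.084$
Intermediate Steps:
$I{\left(l,U \right)} = \frac{1}{1 + U}$
$Y = 4981$ ($Y = 5002 - 21 = 4981$)
$\sqrt{48 \left(-7 + I{\left(-6,-6 \right)}\right) + Y} = \sqrt{48 \left(-7 + \frac{1}{1 - 6}\right) + 4981} = \sqrt{48 \left(-7 + \frac{1}{-5}\right) + 4981} = \sqrt{48 \left(-7 - \frac{1}{5}\right) + 4981} = \sqrt{48 \left(- \frac{36}{5}\right) + 4981} = \sqrt{- \frac{1728}{5} + 4981} = \sqrt{\frac{23177}{5}} = \frac{7 \sqrt{2365}}{5}$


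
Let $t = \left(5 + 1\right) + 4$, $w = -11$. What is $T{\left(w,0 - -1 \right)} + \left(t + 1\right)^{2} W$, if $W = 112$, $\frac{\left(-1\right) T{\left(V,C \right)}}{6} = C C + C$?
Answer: $13540$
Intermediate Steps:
$t = 10$ ($t = 6 + 4 = 10$)
$T{\left(V,C \right)} = - 6 C - 6 C^{2}$ ($T{\left(V,C \right)} = - 6 \left(C C + C\right) = - 6 \left(C^{2} + C\right) = - 6 \left(C + C^{2}\right) = - 6 C - 6 C^{2}$)
$T{\left(w,0 - -1 \right)} + \left(t + 1\right)^{2} W = - 6 \left(0 - -1\right) \left(1 + \left(0 - -1\right)\right) + \left(10 + 1\right)^{2} \cdot 112 = - 6 \left(0 + 1\right) \left(1 + \left(0 + 1\right)\right) + 11^{2} \cdot 112 = \left(-6\right) 1 \left(1 + 1\right) + 121 \cdot 112 = \left(-6\right) 1 \cdot 2 + 13552 = -12 + 13552 = 13540$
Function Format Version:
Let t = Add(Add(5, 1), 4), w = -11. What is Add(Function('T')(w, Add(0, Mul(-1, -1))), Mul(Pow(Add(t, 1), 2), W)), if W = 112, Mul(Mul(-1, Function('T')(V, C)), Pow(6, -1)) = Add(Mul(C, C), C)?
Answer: 13540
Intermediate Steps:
t = 10 (t = Add(6, 4) = 10)
Function('T')(V, C) = Add(Mul(-6, C), Mul(-6, Pow(C, 2))) (Function('T')(V, C) = Mul(-6, Add(Mul(C, C), C)) = Mul(-6, Add(Pow(C, 2), C)) = Mul(-6, Add(C, Pow(C, 2))) = Add(Mul(-6, C), Mul(-6, Pow(C, 2))))
Add(Function('T')(w, Add(0, Mul(-1, -1))), Mul(Pow(Add(t, 1), 2), W)) = Add(Mul(-6, Add(0, Mul(-1, -1)), Add(1, Add(0, Mul(-1, -1)))), Mul(Pow(Add(10, 1), 2), 112)) = Add(Mul(-6, Add(0, 1), Add(1, Add(0, 1))), Mul(Pow(11, 2), 112)) = Add(Mul(-6, 1, Add(1, 1)), Mul(121, 112)) = Add(Mul(-6, 1, 2), 13552) = Add(-12, 13552) = 13540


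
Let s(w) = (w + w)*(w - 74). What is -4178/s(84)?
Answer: -2089/840 ≈ -2.4869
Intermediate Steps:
s(w) = 2*w*(-74 + w) (s(w) = (2*w)*(-74 + w) = 2*w*(-74 + w))
-4178/s(84) = -4178*1/(168*(-74 + 84)) = -4178/(2*84*10) = -4178/1680 = -4178*1/1680 = -2089/840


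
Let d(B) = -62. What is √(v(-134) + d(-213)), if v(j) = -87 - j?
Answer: I*√15 ≈ 3.873*I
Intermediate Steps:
√(v(-134) + d(-213)) = √((-87 - 1*(-134)) - 62) = √((-87 + 134) - 62) = √(47 - 62) = √(-15) = I*√15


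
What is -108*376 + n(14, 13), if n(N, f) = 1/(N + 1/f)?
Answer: -7431251/183 ≈ -40608.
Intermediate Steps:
-108*376 + n(14, 13) = -108*376 + 13/(1 + 14*13) = -40608 + 13/(1 + 182) = -40608 + 13/183 = -7431251/183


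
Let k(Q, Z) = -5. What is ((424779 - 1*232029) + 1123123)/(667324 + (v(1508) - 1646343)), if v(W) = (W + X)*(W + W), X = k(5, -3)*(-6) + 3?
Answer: 1315873/3668637 ≈ 0.35868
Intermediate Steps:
X = 33 (X = -5*(-6) + 3 = 30 + 3 = 33)
v(W) = 2*W*(33 + W) (v(W) = (W + 33)*(W + W) = (33 + W)*(2*W) = 2*W*(33 + W))
((424779 - 1*232029) + 1123123)/(667324 + (v(1508) - 1646343)) = ((424779 - 1*232029) + 1123123)/(667324 + (2*1508*(33 + 1508) - 1646343)) = ((424779 - 232029) + 1123123)/(667324 + (2*1508*1541 - 1646343)) = (192750 + 1123123)/(667324 + (4647656 - 1646343)) = 1315873/(667324 + 3001313) = 1315873/3668637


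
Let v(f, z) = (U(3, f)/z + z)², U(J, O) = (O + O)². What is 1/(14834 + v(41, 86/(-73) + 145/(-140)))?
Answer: 85545850810000/791605105649070649521 ≈ 1.0807e-7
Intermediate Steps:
U(J, O) = 4*O² (U(J, O) = (2*O)² = 4*O²)
v(f, z) = (z + 4*f²/z)² (v(f, z) = ((4*f²)/z + z)² = (4*f²/z + z)² = (z + 4*f²/z)²)
1/(14834 + v(41, 86/(-73) + 145/(-140))) = 1/(14834 + ((86/(-73) + 145/(-140))² + 4*41²)²/(86/(-73) + 145/(-140))²) = 1/(14834 + ((86*(-1/73) + 145*(-1/140))² + 4*1681)²/(86*(-1/73) + 145*(-1/140))²) = 1/(14834 + ((-86/73 - 29/28)² + 6724)²/(-86/73 - 29/28)²) = 1/(14834 + ((-4525/2044)² + 6724)²/(-4525/2044)²) = 1/(14834 + 4177936*(20475625/4177936 + 6724)²/20475625) = 1/(14834 + 4177936*(28112917289/4177936)²/20475625) = 1/(14834 + (4177936/20475625)*(790336118498155109521/17455149220096)) = 1/(14834 + 790336118498155109521/85545850810000) = 1/(791605105649070649521/85545850810000) = 85545850810000/791605105649070649521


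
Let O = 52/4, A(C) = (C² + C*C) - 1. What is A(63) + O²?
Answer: 8106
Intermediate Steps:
A(C) = -1 + 2*C² (A(C) = (C² + C²) - 1 = 2*C² - 1 = -1 + 2*C²)
O = 13 (O = 52*(¼) = 13)
A(63) + O² = (-1 + 2*63²) + 13² = (-1 + 2*3969) + 169 = (-1 + 7938) + 169 = 7937 + 169 = 8106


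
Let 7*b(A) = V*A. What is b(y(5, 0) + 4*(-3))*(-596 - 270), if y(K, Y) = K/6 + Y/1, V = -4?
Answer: -116044/21 ≈ -5525.9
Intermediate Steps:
y(K, Y) = Y + K/6 (y(K, Y) = K*(⅙) + Y*1 = K/6 + Y = Y + K/6)
b(A) = -4*A/7 (b(A) = (-4*A)/7 = -4*A/7)
b(y(5, 0) + 4*(-3))*(-596 - 270) = (-4*((0 + (⅙)*5) + 4*(-3))/7)*(-596 - 270) = -4*((0 + ⅚) - 12)/7*(-866) = -4*(⅚ - 12)/7*(-866) = -4/7*(-67/6)*(-866) = (134/21)*(-866) = -116044/21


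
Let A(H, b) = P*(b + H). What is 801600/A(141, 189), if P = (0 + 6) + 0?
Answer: 13360/33 ≈ 404.85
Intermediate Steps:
P = 6 (P = 6 + 0 = 6)
A(H, b) = 6*H + 6*b (A(H, b) = 6*(b + H) = 6*(H + b) = 6*H + 6*b)
801600/A(141, 189) = 801600/(6*141 + 6*189) = 801600/(846 + 1134) = 801600/1980 = 801600*(1/1980) = 13360/33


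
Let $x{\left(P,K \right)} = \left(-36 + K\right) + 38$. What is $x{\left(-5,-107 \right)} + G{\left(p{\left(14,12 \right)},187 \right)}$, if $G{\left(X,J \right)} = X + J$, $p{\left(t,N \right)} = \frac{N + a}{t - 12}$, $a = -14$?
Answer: $81$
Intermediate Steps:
$x{\left(P,K \right)} = 2 + K$
$p{\left(t,N \right)} = \frac{-14 + N}{-12 + t}$ ($p{\left(t,N \right)} = \frac{N - 14}{t - 12} = \frac{-14 + N}{-12 + t}$)
$G{\left(X,J \right)} = J + X$
$x{\left(-5,-107 \right)} + G{\left(p{\left(14,12 \right)},187 \right)} = \left(2 - 107\right) + \left(187 + \frac{-14 + 12}{-12 + 14}\right) = -105 + \left(187 + \frac{1}{2} \left(-2\right)\right) = -105 + \left(187 - 1\right) = -105 + 186 = 81$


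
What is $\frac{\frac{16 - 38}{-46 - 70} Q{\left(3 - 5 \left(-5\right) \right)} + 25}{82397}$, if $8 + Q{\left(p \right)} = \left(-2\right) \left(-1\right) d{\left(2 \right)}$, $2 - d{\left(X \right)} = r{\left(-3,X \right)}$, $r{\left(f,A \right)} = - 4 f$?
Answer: $\frac{571}{2389513} \approx 0.00023896$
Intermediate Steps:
$d{\left(X \right)} = -10$ ($d{\left(X \right)} = 2 - \left(-4\right) \left(-3\right) = 2 - 12 = -10$)
$Q{\left(p \right)} = -28$ ($Q{\left(p \right)} = -8 + \left(-2\right) \left(-1\right) \left(-10\right) = -8 + 2 \left(-10\right) = -8 - 20 = -28$)
$\frac{\frac{16 - 38}{-46 - 70} Q{\left(3 - 5 \left(-5\right) \right)} + 25}{82397} = \frac{\frac{16 - 38}{-46 - 70} \left(-28\right) + 25}{82397} = \left(- \frac{22}{-116} \left(-28\right) + 25\right) \frac{1}{82397} = \left(\left(-22\right) \left(- \frac{1}{116}\right) \left(-28\right) + 25\right) \frac{1}{82397} = \left(\frac{11}{58} \left(-28\right) + 25\right) \frac{1}{82397} = \left(- \frac{154}{29} + 25\right) \frac{1}{82397} = \frac{571}{29} \cdot \frac{1}{82397} = \frac{571}{2389513}$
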